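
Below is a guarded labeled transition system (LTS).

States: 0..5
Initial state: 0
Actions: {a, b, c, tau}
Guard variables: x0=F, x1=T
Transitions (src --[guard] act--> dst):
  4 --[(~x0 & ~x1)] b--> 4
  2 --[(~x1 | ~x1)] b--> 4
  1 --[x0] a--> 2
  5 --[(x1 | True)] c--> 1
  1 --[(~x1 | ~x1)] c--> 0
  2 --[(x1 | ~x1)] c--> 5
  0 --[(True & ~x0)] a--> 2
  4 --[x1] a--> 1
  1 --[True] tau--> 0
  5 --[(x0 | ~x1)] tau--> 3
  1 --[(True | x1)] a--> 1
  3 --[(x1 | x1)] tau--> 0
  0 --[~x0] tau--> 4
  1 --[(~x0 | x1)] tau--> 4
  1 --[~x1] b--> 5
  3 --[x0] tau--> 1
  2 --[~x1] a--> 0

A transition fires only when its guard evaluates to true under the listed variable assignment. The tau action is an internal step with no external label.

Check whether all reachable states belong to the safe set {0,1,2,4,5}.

Answer: INVARIANT HOLDS

Working:
Safe = {0,1,2,4,5}
Reach set: {0,1,2,4,5}
  0: ok
  1: ok
  2: ok
  4: ok
  5: ok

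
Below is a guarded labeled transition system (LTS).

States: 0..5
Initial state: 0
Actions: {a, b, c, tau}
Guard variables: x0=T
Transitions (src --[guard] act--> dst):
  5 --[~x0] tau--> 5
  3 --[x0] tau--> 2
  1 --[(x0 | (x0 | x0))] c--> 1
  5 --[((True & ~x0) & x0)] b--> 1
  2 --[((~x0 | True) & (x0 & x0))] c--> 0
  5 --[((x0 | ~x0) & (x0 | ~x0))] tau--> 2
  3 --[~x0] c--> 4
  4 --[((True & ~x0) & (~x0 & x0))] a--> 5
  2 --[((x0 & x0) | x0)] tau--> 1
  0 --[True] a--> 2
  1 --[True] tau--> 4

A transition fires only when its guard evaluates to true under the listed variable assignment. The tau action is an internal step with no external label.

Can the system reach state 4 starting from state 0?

Guard filter leaves 7 enabled edge(s).
Layer 0: {0}
Layer 1: {2}  cumulative {0,2}
Layer 2: {1}  cumulative {0,1,2}
Layer 3: {4}  cumulative {0,1,2,4}
R = {0,1,2,4}
Path to 4: a·tau·tau

Answer: REACHABLE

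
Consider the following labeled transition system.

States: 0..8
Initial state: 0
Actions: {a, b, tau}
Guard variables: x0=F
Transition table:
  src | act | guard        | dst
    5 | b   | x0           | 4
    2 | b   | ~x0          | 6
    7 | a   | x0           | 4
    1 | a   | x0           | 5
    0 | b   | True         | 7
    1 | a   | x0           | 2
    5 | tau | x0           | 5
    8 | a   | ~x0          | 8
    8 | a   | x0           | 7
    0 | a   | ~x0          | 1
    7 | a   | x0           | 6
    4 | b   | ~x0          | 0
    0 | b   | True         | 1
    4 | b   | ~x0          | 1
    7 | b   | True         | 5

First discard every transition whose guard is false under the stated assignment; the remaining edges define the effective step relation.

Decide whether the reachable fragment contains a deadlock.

Reach set: {0,1,5,7}
  0: a→1  b→1  b→7  [3 exit(s)]
  1: ∅  [no exit]
  5: ∅  [no exit]
  7: b→5  [1 exit(s)]
Path to 1: b

Answer: DEADLOCK at state 1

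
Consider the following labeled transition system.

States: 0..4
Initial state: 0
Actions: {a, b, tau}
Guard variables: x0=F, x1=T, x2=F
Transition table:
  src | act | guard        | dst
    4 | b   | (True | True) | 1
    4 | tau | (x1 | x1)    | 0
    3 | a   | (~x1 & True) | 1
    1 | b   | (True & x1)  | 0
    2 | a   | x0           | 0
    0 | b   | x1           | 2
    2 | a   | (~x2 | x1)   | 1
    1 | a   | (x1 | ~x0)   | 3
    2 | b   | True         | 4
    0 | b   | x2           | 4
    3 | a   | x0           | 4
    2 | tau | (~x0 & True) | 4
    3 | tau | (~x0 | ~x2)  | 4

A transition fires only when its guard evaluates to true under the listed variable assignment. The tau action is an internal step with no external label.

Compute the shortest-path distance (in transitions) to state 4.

Layered search for 4:
  depth 0: {0}
  depth 1: {2}
  depth 2: {1,4}
4 enters at depth 2; path b·b

Answer: 2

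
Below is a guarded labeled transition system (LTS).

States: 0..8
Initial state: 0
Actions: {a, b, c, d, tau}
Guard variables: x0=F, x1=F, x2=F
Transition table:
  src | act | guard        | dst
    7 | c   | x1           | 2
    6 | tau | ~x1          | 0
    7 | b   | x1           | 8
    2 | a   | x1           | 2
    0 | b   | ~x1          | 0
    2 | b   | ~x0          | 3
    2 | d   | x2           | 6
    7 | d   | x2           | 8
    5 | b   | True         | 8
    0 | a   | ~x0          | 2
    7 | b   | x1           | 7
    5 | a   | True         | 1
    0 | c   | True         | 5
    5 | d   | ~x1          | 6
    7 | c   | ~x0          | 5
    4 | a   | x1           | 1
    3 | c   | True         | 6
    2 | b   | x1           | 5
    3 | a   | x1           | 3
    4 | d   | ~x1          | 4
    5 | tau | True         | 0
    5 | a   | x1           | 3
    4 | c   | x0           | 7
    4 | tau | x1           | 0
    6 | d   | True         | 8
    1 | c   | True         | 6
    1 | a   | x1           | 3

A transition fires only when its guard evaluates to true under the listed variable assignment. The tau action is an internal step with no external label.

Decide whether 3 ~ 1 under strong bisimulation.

Refine partition for ~:
  round 0: {{0,1,2,3,4,5,6,7,8}}
  round 1: {{0},{1,3,7},{2},{4},{5},{6},{8}}
  round 2: {{0},{1,3},{2},{4},{5},{6},{7},{8}}
8 equivalence class(es) (converged in 3)
3∈{1,3}, 1∈{1,3}

Answer: BISIMILAR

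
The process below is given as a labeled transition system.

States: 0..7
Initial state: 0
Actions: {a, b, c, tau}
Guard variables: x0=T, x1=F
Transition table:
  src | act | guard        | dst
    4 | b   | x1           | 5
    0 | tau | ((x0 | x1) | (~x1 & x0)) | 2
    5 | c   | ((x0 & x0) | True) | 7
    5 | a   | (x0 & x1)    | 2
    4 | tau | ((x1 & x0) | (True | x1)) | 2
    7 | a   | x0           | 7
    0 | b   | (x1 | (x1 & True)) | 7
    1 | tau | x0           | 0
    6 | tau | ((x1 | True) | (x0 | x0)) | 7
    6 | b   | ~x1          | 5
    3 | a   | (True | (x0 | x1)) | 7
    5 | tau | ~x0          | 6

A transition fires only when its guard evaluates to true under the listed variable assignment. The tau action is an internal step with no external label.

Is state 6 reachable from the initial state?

Answer: UNREACHABLE

Working:
Guard filter leaves 8 enabled edge(s).
L0 = {0}
L1 = {2}  cumulative {0,2}
Reach set: {0,2}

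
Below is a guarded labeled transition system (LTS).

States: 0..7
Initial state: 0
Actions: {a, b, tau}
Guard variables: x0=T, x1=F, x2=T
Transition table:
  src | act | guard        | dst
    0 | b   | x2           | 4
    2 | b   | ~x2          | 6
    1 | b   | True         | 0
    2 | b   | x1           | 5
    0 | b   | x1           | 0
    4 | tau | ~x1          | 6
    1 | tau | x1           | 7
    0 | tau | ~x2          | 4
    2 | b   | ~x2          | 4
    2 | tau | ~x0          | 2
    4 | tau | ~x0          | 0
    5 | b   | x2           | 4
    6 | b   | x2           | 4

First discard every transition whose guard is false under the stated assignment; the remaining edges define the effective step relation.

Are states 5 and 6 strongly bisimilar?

Answer: BISIMILAR

Analysis:
Compute ~ classes (split until stable):
  P[0] = {{0,1,2,3,4,5,6,7}}
  P[1] = {{0,1,5,6},{2,3,7},{4}}
  P[2] = {{0,5,6},{1},{2,3,7},{4}}
4 equivalence class(es) (converged in 3)
class of 5: {0,5,6}; class of 6: {0,5,6}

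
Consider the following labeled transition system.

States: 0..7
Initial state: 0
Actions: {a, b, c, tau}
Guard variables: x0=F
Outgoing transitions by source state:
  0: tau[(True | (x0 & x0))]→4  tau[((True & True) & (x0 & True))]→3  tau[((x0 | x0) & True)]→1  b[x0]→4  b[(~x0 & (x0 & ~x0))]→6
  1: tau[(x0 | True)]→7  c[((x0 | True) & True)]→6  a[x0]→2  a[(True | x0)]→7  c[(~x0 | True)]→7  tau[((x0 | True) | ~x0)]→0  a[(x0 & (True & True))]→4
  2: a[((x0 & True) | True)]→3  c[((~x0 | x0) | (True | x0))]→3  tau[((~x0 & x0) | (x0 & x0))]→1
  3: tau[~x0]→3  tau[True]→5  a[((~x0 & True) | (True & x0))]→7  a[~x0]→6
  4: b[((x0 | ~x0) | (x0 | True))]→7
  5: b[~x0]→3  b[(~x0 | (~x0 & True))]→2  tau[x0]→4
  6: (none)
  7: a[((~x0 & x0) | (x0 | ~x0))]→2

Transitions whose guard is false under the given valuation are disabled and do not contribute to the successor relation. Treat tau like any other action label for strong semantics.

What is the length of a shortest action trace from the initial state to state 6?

Answer: 5

Analysis:
Layered search for 6:
  L0 = {0}
  L1 = {4}
  L2 = {7}
  L3 = {2}
  L4 = {3}
  L5 = {5,6}
first hit 6 at d=5 via tau·b·a·a·a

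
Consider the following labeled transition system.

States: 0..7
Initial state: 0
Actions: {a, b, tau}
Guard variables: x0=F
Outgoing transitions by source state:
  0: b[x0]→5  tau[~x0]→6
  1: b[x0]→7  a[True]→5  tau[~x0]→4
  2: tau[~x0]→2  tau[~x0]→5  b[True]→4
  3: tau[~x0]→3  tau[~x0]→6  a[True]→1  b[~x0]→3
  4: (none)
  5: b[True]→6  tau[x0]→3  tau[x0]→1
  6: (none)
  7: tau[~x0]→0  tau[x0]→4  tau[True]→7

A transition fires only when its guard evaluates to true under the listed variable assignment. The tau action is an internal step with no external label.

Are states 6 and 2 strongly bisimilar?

Answer: NOT BISIMILAR

Trace:
Refine partition for ~:
  round 0: {{0,1,2,3,4,5,6,7}}
  round 1: {{0,7},{1},{2},{3},{4,6},{5}}
  round 2: {{0},{1},{2},{3},{4,6},{5},{7}}
7 equivalence class(es) (converged in 3)
class of 6: {4,6}; class of 2: {2}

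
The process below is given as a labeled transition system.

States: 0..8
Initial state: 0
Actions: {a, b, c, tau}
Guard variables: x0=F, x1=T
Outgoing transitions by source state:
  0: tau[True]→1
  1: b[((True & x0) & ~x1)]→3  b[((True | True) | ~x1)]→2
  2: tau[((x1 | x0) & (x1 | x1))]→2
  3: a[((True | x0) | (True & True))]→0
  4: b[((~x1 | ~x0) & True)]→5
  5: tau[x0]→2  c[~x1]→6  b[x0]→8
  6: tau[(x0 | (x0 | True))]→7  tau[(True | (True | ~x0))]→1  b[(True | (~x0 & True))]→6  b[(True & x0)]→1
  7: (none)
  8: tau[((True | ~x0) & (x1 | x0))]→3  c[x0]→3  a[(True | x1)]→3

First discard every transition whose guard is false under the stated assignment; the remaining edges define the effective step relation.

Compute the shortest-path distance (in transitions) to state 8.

Answer: UNREACHABLE

Analysis:
BFS to 8:
  L0 = {0}
  L1 = {1}
  L2 = {2}
8 never appears.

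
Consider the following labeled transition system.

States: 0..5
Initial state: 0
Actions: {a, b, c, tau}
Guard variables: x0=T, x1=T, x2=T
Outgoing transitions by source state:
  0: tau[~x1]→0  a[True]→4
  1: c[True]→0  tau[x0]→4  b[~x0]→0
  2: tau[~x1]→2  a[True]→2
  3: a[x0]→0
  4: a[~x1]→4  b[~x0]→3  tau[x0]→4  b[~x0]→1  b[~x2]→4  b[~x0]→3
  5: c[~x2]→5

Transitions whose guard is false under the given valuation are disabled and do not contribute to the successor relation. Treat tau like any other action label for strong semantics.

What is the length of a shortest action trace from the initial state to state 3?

Answer: UNREACHABLE

Trace:
Layered search for 3:
  depth 0: {0}
  depth 1: {4}
3 never appears.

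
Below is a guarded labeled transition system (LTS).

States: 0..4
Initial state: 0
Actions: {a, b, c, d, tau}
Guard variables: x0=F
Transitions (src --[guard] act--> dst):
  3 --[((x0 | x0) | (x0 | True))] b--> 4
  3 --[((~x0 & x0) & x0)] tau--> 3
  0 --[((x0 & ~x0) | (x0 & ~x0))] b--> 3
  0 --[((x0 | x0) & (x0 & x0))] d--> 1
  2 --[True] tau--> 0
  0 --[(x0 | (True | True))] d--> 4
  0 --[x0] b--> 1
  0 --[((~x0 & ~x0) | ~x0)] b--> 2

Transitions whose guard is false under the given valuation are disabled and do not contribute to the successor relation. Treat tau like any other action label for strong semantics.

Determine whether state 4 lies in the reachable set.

Answer: REACHABLE

Working:
Guard filter leaves 4 enabled edge(s).
L0 = {0}
L1 = {2,4}  total {0,2,4}
Reachable = {0,2,4}
Path to 4: d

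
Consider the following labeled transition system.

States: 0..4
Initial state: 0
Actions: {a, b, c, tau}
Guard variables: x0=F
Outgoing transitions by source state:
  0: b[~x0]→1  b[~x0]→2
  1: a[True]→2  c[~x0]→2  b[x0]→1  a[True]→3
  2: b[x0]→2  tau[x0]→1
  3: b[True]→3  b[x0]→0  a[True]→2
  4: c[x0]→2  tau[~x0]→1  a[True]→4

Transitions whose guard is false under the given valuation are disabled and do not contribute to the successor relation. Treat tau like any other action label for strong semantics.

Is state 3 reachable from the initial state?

After dropping false guards: 9 live edges.
L0 = {0}
L1 = {1,2}  total {0,1,2}
L2 = {3}  total {0,1,2,3}
Reach set: {0,1,2,3}
witness 3: b·a

Answer: REACHABLE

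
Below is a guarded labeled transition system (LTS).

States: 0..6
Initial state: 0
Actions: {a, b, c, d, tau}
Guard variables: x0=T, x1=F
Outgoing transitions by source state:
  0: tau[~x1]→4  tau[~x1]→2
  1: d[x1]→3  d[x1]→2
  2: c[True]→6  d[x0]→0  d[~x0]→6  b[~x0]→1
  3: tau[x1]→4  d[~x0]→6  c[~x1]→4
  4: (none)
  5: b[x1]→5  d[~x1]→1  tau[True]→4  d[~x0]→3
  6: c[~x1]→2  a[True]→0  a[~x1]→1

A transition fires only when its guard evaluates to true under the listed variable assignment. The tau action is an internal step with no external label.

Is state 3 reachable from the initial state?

Answer: UNREACHABLE

Trace:
After dropping false guards: 10 live edges.
L0 = {0}
L1 = {2,4}  now seen {0,2,4}
L2 = {6}  now seen {0,2,4,6}
L3 = {1}  now seen {0,1,2,4,6}
Reach set: {0,1,2,4,6}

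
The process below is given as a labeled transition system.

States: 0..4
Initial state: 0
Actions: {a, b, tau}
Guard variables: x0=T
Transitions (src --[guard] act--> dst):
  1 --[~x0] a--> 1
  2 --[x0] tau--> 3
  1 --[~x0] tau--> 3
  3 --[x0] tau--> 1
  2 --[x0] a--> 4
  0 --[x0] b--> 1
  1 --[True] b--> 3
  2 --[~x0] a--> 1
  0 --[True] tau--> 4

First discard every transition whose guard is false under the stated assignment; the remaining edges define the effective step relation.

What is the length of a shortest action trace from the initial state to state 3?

Answer: 2

Trace:
BFS to 3:
  L0 = {0}
  L1 = {1,4}
  L2 = {3}
depth(3)=2, e.g. b·b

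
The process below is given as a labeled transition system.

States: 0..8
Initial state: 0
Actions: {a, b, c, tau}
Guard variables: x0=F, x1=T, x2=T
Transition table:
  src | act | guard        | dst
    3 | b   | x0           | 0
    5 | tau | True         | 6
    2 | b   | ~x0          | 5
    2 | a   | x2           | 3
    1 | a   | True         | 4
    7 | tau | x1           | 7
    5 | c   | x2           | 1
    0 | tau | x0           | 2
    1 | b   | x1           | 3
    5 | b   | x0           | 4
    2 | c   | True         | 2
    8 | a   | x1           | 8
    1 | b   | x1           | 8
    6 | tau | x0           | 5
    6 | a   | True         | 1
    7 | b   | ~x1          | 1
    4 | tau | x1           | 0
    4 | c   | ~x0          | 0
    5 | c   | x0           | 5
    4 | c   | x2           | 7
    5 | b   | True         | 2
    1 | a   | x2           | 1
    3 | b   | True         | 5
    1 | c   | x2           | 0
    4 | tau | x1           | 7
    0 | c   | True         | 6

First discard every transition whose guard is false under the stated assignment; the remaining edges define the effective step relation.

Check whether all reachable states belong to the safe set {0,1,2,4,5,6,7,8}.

Allowed set {0,1,2,4,5,6,7,8}
Reachable = {0,1,2,3,4,5,6,7,8}
  0: safe
  1: safe
  2: safe
  3: VIOLATES
  4: safe
  5: safe
  6: safe
  7: safe
  8: safe
reach 3 via c·a·b — violates

Answer: INVARIANT VIOLATED at state 3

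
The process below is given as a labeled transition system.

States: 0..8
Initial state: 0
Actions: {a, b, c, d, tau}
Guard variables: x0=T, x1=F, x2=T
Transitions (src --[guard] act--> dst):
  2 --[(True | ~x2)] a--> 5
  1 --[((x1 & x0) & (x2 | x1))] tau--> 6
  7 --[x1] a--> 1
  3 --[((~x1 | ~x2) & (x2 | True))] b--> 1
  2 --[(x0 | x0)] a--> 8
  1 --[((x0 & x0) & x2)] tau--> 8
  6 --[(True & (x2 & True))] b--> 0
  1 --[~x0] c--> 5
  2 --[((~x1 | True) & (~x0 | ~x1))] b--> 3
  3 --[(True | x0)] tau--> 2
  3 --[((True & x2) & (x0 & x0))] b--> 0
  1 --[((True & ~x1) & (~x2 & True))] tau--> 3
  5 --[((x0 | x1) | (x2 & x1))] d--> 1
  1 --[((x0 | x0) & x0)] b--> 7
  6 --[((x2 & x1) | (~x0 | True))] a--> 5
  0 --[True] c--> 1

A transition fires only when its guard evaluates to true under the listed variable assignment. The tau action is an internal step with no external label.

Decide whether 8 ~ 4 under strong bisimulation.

Answer: BISIMILAR

Analysis:
Compute ~ classes (split until stable):
  P[0] = {{0,1,2,3,4,5,6,7,8}}
  P[1] = {{0},{1,3},{2,6},{4,7,8},{5}}
  P[2] = {{0},{1},{2},{3},{4,7,8},{5},{6}}
Fixed point at round 3; 7 class(es).
[8]={4,7,8}  [4]={4,7,8}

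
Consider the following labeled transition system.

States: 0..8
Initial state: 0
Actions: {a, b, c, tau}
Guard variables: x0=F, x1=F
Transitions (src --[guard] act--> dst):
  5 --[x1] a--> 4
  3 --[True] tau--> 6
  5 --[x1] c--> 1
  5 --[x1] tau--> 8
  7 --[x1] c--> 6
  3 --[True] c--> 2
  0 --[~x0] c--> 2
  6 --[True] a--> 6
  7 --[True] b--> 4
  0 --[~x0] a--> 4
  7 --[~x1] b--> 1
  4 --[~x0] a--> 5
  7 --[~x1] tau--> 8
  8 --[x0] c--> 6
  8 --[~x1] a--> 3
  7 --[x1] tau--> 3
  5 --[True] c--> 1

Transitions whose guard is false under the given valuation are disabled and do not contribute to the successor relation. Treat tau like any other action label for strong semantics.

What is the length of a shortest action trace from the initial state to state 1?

Answer: 3

Analysis:
Breadth-first toward 1:
  depth 0: {0}
  depth 1: {2,4}
  depth 2: {5}
  depth 3: {1}
first hit 1 at d=3 via a·a·c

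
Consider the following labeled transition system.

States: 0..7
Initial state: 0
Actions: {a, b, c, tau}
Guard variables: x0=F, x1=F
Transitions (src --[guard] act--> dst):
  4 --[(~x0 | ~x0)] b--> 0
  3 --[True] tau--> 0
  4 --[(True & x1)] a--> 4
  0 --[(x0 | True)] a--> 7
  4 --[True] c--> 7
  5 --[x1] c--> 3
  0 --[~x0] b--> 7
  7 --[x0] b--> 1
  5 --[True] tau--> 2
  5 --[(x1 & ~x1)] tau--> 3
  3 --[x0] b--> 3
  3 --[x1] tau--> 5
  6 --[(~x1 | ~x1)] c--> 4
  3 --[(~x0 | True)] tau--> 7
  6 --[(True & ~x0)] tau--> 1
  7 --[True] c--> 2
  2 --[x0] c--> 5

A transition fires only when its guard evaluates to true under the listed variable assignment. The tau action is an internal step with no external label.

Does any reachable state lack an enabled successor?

Reachable = {0,2,7}
  0: a→7  b→7  [deg 2]
  2: ∅  [no exit]
  7: c→2  [deg 1]
witness 2: a·c

Answer: DEADLOCK at state 2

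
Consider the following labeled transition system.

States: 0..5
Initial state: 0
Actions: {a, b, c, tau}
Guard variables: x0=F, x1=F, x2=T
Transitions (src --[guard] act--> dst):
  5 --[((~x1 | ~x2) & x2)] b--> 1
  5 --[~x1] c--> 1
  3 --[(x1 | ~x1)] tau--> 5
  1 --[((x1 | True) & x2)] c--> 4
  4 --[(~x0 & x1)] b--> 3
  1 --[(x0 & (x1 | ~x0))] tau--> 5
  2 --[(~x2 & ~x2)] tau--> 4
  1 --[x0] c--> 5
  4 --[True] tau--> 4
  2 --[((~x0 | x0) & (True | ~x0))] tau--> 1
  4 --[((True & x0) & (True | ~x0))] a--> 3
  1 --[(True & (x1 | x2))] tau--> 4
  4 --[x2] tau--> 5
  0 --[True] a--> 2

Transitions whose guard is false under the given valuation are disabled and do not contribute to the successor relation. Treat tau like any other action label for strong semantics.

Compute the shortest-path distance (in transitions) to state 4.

Answer: 3

Analysis:
Breadth-first toward 4:
  L0 = {0}
  L1 = {2}
  L2 = {1}
  L3 = {4}
depth(4)=3, e.g. a·tau·c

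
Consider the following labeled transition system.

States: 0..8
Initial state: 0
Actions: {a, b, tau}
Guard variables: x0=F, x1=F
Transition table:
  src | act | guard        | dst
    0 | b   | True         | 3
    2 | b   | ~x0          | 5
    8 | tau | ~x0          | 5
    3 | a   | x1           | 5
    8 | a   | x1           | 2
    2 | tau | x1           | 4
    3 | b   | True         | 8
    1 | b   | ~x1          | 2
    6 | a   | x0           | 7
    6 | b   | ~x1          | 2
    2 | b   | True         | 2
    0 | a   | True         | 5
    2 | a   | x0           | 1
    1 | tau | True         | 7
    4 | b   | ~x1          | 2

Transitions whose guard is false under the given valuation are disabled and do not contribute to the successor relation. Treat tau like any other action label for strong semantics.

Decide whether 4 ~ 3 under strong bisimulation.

Compute ~ classes (split until stable):
  P[0] = {{0,1,2,3,4,5,6,7,8}}
  P[1] = {{0},{1},{2,3,4,6},{5,7},{8}}
  P[2] = {{0},{1},{2},{3},{4,6},{5,7},{8}}
stable after 3 split(s): 7 block(s)
[4]={4,6}  [3]={3}

Answer: NOT BISIMILAR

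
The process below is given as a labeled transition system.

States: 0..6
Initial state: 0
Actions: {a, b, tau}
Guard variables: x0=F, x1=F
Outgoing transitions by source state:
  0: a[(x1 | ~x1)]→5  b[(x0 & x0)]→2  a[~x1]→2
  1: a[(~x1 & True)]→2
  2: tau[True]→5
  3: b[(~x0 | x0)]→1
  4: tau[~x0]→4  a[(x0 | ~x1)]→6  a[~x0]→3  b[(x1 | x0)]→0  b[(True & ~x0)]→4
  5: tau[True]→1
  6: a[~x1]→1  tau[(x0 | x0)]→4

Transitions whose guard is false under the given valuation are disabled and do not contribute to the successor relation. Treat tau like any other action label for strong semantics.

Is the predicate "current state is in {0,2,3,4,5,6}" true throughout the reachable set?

Allowed set {0,2,3,4,5,6}
R = {0,1,2,5}
  0: ✓
  1: ✗ unsafe
  2: ✓
  5: ✓
counterexample path to 1: a·tau

Answer: INVARIANT VIOLATED at state 1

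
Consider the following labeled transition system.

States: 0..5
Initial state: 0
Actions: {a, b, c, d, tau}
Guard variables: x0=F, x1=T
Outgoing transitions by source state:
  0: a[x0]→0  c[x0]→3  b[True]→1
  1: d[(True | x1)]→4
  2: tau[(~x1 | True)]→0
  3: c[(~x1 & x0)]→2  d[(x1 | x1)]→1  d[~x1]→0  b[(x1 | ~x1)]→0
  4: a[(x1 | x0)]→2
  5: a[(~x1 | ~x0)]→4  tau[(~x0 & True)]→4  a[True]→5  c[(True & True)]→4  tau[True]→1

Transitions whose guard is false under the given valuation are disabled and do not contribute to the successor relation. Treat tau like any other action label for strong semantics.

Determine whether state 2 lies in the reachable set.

Answer: REACHABLE

Analysis:
11 transition(s) survive guard evaluation.
L0 = {0}
L1 = {1}  total {0,1}
L2 = {4}  total {0,1,4}
L3 = {2}  total {0,1,2,4}
Reachable = {0,1,2,4}
witness 2: b·d·a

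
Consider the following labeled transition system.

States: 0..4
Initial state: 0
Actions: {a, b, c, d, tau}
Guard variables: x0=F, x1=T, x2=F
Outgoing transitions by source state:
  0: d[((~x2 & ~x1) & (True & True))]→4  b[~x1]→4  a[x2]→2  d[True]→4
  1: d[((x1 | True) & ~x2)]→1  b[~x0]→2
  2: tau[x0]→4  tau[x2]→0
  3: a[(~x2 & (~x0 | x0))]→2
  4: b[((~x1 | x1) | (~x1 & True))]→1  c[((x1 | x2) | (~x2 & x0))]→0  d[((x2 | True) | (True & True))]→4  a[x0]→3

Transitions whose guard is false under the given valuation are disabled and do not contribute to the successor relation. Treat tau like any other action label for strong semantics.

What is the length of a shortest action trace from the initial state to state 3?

Answer: UNREACHABLE

Trace:
Layered search for 3:
  depth 0: {0}
  depth 1: {4}
  depth 2: {1}
  depth 3: {2}
3 never appears.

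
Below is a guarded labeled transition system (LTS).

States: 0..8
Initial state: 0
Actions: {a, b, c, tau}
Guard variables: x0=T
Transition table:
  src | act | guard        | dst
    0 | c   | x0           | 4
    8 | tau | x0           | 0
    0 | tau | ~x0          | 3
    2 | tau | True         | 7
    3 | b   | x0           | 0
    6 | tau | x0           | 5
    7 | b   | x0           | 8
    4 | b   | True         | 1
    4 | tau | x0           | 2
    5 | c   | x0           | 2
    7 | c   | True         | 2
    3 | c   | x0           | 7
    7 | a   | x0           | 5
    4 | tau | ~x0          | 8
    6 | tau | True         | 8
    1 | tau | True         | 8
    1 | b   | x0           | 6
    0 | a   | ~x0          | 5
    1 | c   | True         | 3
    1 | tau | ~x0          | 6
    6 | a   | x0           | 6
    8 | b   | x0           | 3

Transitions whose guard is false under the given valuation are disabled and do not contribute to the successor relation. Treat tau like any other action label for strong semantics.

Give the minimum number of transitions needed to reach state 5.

Layered search for 5:
  depth 0: {0}
  depth 1: {4}
  depth 2: {1,2}
  depth 3: {3,6,7,8}
  depth 4: {5}
depth(5)=4, e.g. c·b·b·tau

Answer: 4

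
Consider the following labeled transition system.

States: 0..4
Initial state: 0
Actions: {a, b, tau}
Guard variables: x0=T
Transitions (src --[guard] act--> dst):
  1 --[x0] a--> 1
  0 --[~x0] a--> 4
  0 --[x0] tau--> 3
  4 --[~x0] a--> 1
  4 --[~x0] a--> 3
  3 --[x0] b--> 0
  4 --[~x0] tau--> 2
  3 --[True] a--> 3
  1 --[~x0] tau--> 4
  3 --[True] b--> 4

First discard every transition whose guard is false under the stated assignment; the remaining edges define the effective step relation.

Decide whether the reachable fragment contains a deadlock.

Answer: DEADLOCK at state 4

Trace:
Reachable = {0,3,4}
  0: tau→3  [1 exit(s)]
  3: a→3  b→0  b→4  [3 exit(s)]
  4: ∅  [deadlock]
Path to 4: tau·b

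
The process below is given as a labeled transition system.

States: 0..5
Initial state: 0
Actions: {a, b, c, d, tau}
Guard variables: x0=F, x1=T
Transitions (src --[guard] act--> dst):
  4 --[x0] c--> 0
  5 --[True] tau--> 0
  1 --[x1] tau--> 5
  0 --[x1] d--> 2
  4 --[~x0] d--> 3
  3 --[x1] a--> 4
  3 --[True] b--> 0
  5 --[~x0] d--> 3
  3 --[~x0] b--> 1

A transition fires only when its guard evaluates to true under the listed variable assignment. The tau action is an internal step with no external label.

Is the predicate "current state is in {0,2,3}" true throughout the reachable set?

Answer: INVARIANT HOLDS

Analysis:
Inv-set: {0,2,3}
R = {0,2}
  0: ok
  2: ok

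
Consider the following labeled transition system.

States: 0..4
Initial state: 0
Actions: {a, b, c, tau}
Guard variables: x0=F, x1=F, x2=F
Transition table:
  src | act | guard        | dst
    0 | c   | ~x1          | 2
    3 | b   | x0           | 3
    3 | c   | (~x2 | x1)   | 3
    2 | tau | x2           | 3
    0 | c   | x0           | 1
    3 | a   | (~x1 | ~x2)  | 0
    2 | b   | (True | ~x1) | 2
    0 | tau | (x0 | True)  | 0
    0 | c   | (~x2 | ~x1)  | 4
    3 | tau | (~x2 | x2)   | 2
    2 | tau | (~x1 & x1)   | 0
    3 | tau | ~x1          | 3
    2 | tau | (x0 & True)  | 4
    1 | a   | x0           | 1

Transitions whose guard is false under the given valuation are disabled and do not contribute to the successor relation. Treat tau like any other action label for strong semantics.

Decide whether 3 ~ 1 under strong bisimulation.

Answer: NOT BISIMILAR

Analysis:
Compute ~ classes (split until stable):
  P[0] = {{0,1,2,3,4}}
  P[1] = {{0},{1,4},{2},{3}}
Fixed point at round 2; 4 class(es).
[3]={3}  [1]={1,4}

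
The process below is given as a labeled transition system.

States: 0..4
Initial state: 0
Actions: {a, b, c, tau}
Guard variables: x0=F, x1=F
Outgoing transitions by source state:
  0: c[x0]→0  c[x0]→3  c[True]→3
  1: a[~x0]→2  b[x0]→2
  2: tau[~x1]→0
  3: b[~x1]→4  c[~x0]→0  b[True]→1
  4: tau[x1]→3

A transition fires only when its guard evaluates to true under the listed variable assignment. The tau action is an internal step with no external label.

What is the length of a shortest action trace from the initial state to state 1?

Answer: 2

Analysis:
BFS to 1:
  L0 = {0}
  L1 = {3}
  L2 = {1,4}
1 enters at depth 2; path c·b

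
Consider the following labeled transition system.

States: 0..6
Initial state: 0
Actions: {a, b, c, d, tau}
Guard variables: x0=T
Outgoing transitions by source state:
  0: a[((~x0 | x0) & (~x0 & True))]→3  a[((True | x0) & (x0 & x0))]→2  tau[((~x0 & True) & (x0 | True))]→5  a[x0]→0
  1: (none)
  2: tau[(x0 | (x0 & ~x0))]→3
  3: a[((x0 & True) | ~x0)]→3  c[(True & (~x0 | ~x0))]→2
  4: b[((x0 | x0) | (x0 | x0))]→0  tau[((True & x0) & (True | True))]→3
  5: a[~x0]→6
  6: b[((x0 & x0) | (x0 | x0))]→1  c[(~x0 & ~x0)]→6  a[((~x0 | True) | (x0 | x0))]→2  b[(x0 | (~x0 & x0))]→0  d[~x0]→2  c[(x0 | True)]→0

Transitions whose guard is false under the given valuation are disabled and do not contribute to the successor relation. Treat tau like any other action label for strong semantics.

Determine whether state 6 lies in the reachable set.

Answer: UNREACHABLE

Trace:
10 transition(s) survive guard evaluation.
depth 0: {0}
depth 1: {2}  cumulative {0,2}
depth 2: {3}  cumulative {0,2,3}
R = {0,2,3}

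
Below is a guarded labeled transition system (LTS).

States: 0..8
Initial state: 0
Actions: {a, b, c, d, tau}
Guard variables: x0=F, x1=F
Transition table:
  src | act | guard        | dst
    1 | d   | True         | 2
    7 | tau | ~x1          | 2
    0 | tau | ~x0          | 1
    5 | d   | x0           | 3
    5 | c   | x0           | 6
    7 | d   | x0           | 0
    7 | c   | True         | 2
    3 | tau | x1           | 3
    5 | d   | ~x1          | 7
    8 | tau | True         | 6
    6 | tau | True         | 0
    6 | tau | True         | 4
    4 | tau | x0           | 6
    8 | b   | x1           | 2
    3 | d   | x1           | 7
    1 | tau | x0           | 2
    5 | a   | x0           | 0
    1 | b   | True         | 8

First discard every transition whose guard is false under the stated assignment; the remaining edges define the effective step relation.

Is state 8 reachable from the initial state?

Guard filter leaves 9 enabled edge(s).
L0 = {0}
L1 = {1}  now seen {0,1}
L2 = {2,8}  now seen {0,1,2,8}
L3 = {6}  now seen {0,1,2,6,8}
L4 = {4}  now seen {0,1,2,4,6,8}
R = {0,1,2,4,6,8}
trace reaching 8: tau·b

Answer: REACHABLE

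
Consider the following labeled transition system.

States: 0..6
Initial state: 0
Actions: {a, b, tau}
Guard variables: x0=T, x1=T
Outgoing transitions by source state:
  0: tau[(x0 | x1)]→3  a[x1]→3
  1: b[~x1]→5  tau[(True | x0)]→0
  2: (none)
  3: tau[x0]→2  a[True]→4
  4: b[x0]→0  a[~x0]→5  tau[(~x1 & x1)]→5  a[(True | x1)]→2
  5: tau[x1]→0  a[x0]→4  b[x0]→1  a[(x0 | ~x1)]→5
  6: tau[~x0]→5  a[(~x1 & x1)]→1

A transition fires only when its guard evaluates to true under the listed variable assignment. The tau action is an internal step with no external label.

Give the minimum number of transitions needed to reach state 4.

Answer: 2

Analysis:
Breadth-first toward 4:
  depth 0: {0}
  depth 1: {3}
  depth 2: {2,4}
4 enters at depth 2; path a·a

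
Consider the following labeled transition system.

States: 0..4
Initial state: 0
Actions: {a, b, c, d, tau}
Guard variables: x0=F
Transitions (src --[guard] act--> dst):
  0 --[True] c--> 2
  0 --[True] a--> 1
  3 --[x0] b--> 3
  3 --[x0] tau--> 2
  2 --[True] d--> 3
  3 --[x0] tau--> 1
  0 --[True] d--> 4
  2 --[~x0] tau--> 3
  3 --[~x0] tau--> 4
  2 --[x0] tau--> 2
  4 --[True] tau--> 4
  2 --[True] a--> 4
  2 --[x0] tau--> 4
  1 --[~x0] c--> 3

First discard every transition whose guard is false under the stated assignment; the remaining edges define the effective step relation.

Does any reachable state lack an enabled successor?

Answer: DEADLOCK-FREE

Analysis:
Reachable = {0,1,2,3,4}
  0: a→1  c→2  d→4  [3 exit(s)]
  1: c→3  [1 exit(s)]
  2: a→4  d→3  tau→3  [3 exit(s)]
  3: tau→4  [1 exit(s)]
  4: tau→4  [1 exit(s)]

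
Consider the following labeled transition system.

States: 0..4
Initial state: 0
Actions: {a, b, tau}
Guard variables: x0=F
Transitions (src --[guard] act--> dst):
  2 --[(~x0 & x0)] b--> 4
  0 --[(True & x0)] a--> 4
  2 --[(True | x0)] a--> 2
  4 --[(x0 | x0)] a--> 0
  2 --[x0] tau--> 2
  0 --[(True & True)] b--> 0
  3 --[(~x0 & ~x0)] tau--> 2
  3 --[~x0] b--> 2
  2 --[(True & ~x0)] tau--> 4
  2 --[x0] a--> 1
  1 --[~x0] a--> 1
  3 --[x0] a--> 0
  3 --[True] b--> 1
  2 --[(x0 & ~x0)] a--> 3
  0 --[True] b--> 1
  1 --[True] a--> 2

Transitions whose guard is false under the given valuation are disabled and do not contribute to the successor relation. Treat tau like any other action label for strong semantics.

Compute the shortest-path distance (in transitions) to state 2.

Breadth-first toward 2:
  depth 0: {0}
  depth 1: {1}
  depth 2: {2}
first hit 2 at d=2 via b·a

Answer: 2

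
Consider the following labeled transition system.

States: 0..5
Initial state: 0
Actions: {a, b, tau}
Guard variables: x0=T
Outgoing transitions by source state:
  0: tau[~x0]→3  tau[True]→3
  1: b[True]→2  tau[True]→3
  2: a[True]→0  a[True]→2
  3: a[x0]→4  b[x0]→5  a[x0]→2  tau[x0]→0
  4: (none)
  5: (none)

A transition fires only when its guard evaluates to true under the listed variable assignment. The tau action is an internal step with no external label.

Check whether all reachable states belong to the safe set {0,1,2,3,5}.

Answer: INVARIANT VIOLATED at state 4

Analysis:
Allowed set {0,1,2,3,5}
Reach set: {0,2,3,4,5}
  0: ok
  2: ok
  3: ok
  4: outside
  5: ok
witness against invariant: tau·a → 4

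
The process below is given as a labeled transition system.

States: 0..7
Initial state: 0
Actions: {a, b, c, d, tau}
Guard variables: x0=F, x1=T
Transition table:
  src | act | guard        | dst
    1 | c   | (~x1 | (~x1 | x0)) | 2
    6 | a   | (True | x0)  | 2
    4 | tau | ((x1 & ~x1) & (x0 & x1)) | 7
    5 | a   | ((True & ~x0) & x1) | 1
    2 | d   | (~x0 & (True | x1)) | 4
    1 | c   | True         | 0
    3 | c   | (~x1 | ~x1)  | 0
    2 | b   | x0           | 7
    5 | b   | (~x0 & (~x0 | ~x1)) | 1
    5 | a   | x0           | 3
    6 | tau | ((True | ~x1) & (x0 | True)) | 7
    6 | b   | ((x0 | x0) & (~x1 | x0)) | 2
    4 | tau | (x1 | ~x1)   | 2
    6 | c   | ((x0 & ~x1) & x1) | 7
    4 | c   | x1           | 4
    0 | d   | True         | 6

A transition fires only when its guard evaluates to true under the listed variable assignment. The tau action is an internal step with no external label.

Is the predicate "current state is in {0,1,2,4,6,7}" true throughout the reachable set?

Allowed set {0,1,2,4,6,7}
Reach set: {0,2,4,6,7}
  0: ✓
  2: ✓
  4: ✓
  6: ✓
  7: ✓

Answer: INVARIANT HOLDS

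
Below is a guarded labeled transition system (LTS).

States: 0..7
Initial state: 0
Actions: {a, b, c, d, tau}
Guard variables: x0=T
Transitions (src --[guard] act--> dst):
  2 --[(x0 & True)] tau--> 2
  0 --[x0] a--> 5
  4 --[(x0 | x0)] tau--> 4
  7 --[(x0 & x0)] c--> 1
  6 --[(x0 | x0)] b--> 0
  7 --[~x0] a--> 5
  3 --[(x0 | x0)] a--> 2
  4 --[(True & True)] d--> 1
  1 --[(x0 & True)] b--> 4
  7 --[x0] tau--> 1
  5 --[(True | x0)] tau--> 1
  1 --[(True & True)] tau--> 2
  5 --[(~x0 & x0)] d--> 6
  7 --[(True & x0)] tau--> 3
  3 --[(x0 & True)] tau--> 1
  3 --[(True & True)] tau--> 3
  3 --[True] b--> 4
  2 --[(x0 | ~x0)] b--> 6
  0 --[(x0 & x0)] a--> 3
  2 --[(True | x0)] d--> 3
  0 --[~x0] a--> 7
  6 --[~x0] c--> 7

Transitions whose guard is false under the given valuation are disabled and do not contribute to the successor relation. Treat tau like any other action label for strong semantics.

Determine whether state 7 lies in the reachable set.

Answer: UNREACHABLE

Trace:
18 transition(s) survive guard evaluation.
L0 = {0}
L1 = {3,5}  total {0,3,5}
L2 = {1,2,4}  total {0,1,2,3,4,5}
L3 = {6}  total {0,1,2,3,4,5,6}
Reachable = {0,1,2,3,4,5,6}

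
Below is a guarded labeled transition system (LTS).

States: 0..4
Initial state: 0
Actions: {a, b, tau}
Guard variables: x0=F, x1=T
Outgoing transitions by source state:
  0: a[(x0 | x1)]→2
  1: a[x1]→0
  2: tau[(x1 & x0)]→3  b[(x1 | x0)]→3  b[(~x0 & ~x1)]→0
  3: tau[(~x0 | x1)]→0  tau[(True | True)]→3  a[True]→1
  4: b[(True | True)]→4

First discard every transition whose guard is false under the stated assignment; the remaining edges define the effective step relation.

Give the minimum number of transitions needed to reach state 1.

Layered search for 1:
  depth 0: {0}
  depth 1: {2}
  depth 2: {3}
  depth 3: {1}
depth(1)=3, e.g. a·b·a

Answer: 3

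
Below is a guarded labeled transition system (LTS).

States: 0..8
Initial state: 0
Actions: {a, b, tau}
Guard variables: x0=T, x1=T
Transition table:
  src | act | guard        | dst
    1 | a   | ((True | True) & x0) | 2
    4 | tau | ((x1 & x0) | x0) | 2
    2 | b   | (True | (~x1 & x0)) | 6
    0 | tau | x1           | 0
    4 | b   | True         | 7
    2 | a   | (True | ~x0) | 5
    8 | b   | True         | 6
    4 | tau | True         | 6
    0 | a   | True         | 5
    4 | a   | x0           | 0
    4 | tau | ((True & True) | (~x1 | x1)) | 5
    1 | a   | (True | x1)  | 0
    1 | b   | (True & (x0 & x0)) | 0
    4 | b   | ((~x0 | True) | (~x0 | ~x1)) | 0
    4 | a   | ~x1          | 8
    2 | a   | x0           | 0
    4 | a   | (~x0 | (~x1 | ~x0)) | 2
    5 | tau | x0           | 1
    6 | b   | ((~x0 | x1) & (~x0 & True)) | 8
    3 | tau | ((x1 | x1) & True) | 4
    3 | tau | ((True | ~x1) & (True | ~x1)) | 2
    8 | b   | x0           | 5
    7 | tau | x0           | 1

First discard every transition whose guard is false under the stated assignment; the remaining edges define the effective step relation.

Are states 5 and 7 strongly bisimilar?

Bisimulation quotient by refinement:
  π0 = {{0,1,2,3,4,5,6,7,8}}
  π1 = {{0},{1,2},{3,5,7},{4},{6},{8}}
  π2 = {{0},{1},{2},{3},{4},{5,7},{6},{8}}
stable after 3 split(s): 8 block(s)
5∈{5,7}, 7∈{5,7}

Answer: BISIMILAR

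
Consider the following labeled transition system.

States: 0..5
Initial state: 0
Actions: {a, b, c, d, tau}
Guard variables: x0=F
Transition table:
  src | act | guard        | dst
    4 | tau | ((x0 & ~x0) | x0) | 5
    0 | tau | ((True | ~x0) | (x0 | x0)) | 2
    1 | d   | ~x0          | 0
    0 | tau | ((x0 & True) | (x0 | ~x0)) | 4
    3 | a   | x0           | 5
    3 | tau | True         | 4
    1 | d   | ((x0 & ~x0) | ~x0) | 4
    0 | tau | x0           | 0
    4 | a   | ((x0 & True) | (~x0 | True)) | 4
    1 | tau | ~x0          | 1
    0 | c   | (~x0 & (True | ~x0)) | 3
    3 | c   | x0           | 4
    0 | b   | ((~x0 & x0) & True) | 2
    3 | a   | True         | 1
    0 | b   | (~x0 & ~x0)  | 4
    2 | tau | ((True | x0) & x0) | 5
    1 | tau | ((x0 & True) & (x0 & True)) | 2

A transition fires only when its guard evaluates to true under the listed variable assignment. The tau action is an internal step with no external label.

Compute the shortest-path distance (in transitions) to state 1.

Breadth-first toward 1:
  L0 = {0}
  L1 = {2,3,4}
  L2 = {1}
1 enters at depth 2; path c·a

Answer: 2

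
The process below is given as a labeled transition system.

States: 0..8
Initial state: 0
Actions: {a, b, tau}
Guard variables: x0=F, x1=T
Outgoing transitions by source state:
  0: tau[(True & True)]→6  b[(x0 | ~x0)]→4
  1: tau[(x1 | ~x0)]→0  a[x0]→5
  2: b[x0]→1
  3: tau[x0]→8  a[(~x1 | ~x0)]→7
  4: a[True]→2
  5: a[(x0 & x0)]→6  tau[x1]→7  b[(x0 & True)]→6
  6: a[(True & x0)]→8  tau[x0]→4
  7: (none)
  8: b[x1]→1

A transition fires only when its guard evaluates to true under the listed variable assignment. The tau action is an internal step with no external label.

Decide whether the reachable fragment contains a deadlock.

R = {0,2,4,6}
  0: b→4  tau→6  [deg 2]
  2: ∅  [no exit]
  4: a→2  [deg 1]
  6: ∅  [no exit]
witness 2: b·a

Answer: DEADLOCK at state 2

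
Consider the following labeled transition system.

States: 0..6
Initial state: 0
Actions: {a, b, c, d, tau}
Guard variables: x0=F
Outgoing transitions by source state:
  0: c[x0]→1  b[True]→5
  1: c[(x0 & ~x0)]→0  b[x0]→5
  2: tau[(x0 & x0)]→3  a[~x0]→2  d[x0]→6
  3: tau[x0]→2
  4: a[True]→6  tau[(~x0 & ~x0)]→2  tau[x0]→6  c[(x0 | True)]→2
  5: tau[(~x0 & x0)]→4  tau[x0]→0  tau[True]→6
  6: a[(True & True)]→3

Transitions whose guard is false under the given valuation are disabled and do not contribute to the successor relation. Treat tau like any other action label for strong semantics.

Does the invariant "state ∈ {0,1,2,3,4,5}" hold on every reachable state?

Answer: INVARIANT VIOLATED at state 6

Analysis:
Inv-set: {0,1,2,3,4,5}
Reach set: {0,3,5,6}
  0: ok
  3: ok
  5: ok
  6: VIOLATES
reach 6 via b·tau — violates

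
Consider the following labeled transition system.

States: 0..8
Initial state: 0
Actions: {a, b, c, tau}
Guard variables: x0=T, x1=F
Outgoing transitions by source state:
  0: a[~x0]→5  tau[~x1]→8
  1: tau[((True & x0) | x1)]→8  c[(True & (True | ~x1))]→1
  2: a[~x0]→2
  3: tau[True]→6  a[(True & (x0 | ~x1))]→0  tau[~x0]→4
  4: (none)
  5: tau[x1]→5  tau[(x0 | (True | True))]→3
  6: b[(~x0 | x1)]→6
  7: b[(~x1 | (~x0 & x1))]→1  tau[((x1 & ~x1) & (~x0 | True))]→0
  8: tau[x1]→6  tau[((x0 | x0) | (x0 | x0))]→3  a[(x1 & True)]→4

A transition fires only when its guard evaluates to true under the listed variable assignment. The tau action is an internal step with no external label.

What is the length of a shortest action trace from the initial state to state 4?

Answer: UNREACHABLE

Trace:
Layered search for 4:
  L0 = {0}
  L1 = {8}
  L2 = {3}
  L3 = {6}
4 never appears.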